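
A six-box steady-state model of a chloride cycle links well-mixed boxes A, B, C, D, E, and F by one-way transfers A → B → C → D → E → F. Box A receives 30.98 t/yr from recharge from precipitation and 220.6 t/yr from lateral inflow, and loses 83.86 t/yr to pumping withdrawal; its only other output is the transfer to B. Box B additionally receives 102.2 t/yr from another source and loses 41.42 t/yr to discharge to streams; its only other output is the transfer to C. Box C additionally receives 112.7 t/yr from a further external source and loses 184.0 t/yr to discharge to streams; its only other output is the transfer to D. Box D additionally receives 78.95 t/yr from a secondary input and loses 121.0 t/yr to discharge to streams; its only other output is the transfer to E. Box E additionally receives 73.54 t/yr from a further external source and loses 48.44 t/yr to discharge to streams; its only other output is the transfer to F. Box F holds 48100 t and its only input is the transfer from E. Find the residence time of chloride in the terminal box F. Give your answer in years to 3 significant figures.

Box A: F(A→B) = (30.98 + 220.6) − 83.86 = 167.72 t/yr.
Box B: F(B→C) = (167.72 + 102.2) − 41.42 = 228.50 t/yr.
Box C: F(C→D) = (228.50 + 112.7) − 184.0 = 157.20 t/yr.
Box D: F(D→E) = (157.20 + 78.95) − 121.0 = 115.15 t/yr.
Box E: F(E→F) = (115.15 + 73.54) − 48.44 = 140.25 t/yr.
Box F throughput = its input = 140.25 t/yr; τ = 48100 / 140.25 = 343.0 yr.

343 yr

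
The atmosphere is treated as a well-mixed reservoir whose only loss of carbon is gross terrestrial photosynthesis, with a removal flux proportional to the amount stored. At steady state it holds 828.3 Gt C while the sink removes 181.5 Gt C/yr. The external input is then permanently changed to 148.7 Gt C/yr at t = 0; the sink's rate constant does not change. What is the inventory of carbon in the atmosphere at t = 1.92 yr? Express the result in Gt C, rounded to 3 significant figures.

777 Gt C

τ = M₀/F₀ = 828.3/181.5 = 4.564 yr; rate constant k = 1/τ.
New steady state M_∞ = F₁/k = F₁·τ = 148.7 × 4.564 = 678.61 Gt C.
M(t) = M_∞ + (M₀ − M_∞)·e^(−t/τ); t/τ = 1.92/4.564 = 0.4207, so e^(−t/τ) = 0.6566.
M(t) = 678.61 + 149.7 × 0.6566 = 776.89 Gt C.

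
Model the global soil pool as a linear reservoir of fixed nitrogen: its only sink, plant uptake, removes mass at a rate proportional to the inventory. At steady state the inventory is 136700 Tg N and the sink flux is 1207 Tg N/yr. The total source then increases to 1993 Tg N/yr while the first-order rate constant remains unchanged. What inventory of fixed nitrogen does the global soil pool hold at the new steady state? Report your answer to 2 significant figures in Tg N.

Rate constant k = F/M = 1207 / 136700 = 0.008830 yr⁻¹.
At the new steady state, source = k·M_new ⇒ M_new = 1993 / 0.008830 = 225700 Tg N.
(Equivalently M_new = M × F_new/F_old = 136700 × 1993/1207.)

230000 Tg N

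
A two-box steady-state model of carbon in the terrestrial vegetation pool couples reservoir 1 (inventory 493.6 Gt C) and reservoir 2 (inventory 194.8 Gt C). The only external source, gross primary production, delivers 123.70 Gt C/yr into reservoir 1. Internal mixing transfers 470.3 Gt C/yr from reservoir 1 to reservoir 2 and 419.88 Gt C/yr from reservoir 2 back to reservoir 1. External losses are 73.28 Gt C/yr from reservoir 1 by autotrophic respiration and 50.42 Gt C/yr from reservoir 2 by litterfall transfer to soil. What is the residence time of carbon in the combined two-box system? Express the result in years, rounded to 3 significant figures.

5.57 yr

For the system as a whole, the A↔B exchange is internal and contributes nothing to the throughput; only the external sinks remove mass.
M_total = 493.6 + 194.8 = 688.40 Gt C.
ΣF_external_out = 73.28 + 50.42 = 123.70 Gt C/yr.
τ = M_total / ΣF_ext = 688.40 / 123.70 = 5.565 yr.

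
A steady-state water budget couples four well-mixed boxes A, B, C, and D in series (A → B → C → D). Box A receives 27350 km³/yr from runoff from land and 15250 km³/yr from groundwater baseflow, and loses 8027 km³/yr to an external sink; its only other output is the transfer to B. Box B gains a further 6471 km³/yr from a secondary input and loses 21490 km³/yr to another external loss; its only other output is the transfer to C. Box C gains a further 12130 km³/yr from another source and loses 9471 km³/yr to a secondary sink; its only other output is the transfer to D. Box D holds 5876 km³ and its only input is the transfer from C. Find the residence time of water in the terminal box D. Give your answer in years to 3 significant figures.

0.265 yr

Box A: F(A→B) = (27350 + 15250) − 8027 = 34573 km³/yr.
Box B: F(B→C) = (34573 + 6471) − 21490 = 19554 km³/yr.
Box C: F(C→D) = (19554 + 12130) − 9471 = 22213 km³/yr.
Box D throughput = its input = 22213 km³/yr; τ = 5876 / 22213 = 0.2645 yr.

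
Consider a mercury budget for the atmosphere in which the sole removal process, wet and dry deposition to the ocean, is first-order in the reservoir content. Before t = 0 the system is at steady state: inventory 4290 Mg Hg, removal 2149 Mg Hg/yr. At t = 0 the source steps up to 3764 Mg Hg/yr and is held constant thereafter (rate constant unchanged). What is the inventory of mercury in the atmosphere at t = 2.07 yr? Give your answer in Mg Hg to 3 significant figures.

6370 Mg Hg

Residence time τ = M₀/F₀ = 1.996 yr. The eventual steady state is M_∞ = M₀·(F₁/F₀) = 4290 × 3764/2149 = 7514.0 Mg Hg.
The anomaly ΔM(t) = M(t) − M_∞ decays as ΔM₀·e^(−t/τ) with ΔM₀ = 4290 − 7514.0 = −3224 Mg Hg.
At t = 2.07 yr, e^(−t/τ) = e^(−1.037) = 0.3545, so ΔM = −1143 Mg Hg and M = 7514.0 − 1143 = 6371.0 Mg Hg.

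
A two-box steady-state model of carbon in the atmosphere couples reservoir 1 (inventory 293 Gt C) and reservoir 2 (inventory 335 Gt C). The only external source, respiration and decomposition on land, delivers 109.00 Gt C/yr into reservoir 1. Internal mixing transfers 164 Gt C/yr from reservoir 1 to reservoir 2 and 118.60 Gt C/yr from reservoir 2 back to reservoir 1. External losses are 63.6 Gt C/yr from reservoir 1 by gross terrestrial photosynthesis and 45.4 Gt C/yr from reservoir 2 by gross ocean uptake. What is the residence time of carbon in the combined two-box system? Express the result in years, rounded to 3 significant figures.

Residence time in the combined system uses the total inventory and the total *external* removal — internal exchanges between the two boxes cancel.
M_total = 293 + 335 = 628.00 Gt C.
ΣF_external_out = 63.6 + 45.4 = 109.00 Gt C/yr.
τ = M_total / ΣF_ext = 628.00 / 109.00 = 5.761 yr.

5.76 yr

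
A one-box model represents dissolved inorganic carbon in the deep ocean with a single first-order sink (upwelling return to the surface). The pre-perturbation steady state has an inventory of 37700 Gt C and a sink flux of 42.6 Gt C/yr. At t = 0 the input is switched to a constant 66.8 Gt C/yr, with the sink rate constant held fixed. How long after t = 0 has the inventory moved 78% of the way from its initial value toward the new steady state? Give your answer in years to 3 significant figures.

1340 yr

τ = M₀/F₀ = 37700/42.6 = 885.0 yr.
The remaining gap fraction is e^(−t/τ); 78% covered ⇒ e^(−t/τ) = 0.220.
t = −τ ln(0.220) = 885.0 × 1.514 = 1340 yr.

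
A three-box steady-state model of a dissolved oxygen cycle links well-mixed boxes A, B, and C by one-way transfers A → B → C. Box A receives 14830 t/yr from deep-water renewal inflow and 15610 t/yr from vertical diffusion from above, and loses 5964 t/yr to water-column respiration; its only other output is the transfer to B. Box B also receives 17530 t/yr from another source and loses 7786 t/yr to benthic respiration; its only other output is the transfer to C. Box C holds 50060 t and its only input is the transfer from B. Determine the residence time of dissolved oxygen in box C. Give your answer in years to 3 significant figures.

1.46 yr

Box A: F(A→B) = (14830 + 15610) − 5964 = 24476 t/yr.
Box B: F(B→C) = (24476 + 17530) − 7786 = 34220 t/yr.
Box C throughput = its input = 34220 t/yr; τ = 50060 / 34220 = 1.463 yr.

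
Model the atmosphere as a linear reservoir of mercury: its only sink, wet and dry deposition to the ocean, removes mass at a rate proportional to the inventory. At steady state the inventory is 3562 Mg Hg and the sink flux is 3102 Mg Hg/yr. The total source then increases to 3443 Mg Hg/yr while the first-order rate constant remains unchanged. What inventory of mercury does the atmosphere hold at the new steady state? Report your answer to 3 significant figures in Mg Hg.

Rate constant k = F/M = 3102 / 3562 = 0.8709 yr⁻¹.
At the new steady state, source = k·M_new ⇒ M_new = 3443 / 0.8709 = 3954 Mg Hg.
(Equivalently M_new = M × F_new/F_old = 3562 × 3443/3102.)

3950 Mg Hg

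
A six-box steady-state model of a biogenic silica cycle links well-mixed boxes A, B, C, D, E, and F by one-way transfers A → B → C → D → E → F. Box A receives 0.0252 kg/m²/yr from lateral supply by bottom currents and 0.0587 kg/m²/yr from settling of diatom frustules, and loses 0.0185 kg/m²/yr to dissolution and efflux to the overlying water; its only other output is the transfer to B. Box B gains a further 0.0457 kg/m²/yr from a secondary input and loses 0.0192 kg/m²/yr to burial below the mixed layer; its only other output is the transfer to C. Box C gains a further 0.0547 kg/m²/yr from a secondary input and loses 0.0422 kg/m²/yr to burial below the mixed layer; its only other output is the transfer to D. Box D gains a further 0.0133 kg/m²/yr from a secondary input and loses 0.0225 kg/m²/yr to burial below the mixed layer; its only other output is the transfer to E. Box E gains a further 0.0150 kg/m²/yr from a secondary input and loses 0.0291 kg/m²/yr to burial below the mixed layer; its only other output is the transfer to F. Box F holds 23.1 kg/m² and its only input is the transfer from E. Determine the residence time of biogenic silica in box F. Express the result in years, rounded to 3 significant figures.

285 yr

Box A: F(A→B) = (0.0252 + 0.0587) − 0.0185 = 0.065400 kg/m²/yr.
Box B: F(B→C) = (0.065400 + 0.0457) − 0.0192 = 0.091900 kg/m²/yr.
Box C: F(C→D) = (0.091900 + 0.0547) − 0.0422 = 0.10440 kg/m²/yr.
Box D: F(D→E) = (0.10440 + 0.0133) − 0.0225 = 0.095200 kg/m²/yr.
Box E: F(E→F) = (0.095200 + 0.0150) − 0.0291 = 0.081100 kg/m²/yr.
Box F throughput = its input = 0.081100 kg/m²/yr; τ = 23.1 / 0.081100 = 284.8 yr.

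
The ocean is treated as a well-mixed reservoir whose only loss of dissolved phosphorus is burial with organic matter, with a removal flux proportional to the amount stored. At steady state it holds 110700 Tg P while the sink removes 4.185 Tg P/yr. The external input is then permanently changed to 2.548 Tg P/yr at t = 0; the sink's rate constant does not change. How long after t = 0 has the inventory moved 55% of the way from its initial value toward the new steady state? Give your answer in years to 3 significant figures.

21100 yr

τ = M₀/F₀ = 110700/4.185 = 26450 yr.
The remaining gap fraction is e^(−t/τ); 55% covered ⇒ e^(−t/τ) = 0.450.
t = −τ ln(0.450) = 26450 × 0.7985 = 21120 yr.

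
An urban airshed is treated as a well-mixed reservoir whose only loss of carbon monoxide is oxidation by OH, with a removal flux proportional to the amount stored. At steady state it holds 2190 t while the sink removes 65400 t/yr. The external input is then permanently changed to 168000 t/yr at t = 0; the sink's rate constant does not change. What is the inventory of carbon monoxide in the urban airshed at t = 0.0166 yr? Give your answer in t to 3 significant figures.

3530 t

Residence time τ = M₀/F₀ = 0.03349 yr. The eventual steady state is M_∞ = M₀·(F₁/F₀) = 2190 × 168000/65400 = 5625.7 t.
The anomaly ΔM(t) = M(t) − M_∞ decays as ΔM₀·e^(−t/τ) with ΔM₀ = 2190 − 5625.7 = −3436 t.
At t = 0.0166 yr, e^(−t/τ) = e^(−0.4957) = 0.6091, so ΔM = −2093 t and M = 5625.7 − 2093 = 3532.9 t.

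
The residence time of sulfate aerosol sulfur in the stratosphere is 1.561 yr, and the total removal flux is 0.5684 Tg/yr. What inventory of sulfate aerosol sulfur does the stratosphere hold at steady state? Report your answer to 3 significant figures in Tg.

0.887 Tg

τ = M/F ⇒ M = τ × F = 1.561 × 0.5684 = 0.8873 Tg.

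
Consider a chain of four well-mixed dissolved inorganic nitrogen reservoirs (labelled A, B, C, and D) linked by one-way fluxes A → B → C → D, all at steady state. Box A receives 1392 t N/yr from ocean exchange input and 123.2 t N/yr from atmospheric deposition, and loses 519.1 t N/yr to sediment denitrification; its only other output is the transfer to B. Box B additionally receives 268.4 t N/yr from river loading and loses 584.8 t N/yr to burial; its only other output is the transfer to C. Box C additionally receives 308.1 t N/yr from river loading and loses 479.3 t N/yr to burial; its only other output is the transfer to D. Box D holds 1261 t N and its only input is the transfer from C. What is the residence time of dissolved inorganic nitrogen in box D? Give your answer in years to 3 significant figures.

2.48 yr

Box A: F(A→B) = (1392 + 123.2) − 519.1 = 996.10 t N/yr.
Box B: F(B→C) = (996.10 + 268.4) − 584.8 = 679.70 t N/yr.
Box C: F(C→D) = (679.70 + 308.1) − 479.3 = 508.50 t N/yr.
Box D throughput = its input = 508.50 t N/yr; τ = 1261 / 508.50 = 2.480 yr.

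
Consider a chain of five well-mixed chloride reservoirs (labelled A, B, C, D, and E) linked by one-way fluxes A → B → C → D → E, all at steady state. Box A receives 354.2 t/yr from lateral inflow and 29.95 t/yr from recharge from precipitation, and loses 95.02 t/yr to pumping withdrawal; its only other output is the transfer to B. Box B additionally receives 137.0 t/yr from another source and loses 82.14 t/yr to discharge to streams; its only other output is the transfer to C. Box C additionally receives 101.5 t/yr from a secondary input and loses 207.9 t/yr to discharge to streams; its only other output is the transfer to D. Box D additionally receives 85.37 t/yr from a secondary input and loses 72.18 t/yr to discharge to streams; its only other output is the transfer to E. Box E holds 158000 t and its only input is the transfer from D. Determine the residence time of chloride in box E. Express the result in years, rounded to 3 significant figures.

630 yr

Box A: F(A→B) = (354.2 + 29.95) − 95.02 = 289.13 t/yr.
Box B: F(B→C) = (289.13 + 137.0) − 82.14 = 343.99 t/yr.
Box C: F(C→D) = (343.99 + 101.5) − 207.9 = 237.59 t/yr.
Box D: F(D→E) = (237.59 + 85.37) − 72.18 = 250.78 t/yr.
Box E throughput = its input = 250.78 t/yr; τ = 158000 / 250.78 = 630.0 yr.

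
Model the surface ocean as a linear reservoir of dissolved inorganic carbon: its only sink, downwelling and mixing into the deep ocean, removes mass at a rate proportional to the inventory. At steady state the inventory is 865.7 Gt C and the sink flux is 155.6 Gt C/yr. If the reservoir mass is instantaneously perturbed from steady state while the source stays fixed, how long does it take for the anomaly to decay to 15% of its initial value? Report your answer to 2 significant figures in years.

For a linear reservoir the anomaly decays as exp(−t/τ) with τ = M/F = 865.7/155.6 = 5.564 yr.
exp(−t/τ) = 0.15 ⇒ t = −τ ln(0.15) = 5.564 × 1.897 = 10.55 yr.

11 yr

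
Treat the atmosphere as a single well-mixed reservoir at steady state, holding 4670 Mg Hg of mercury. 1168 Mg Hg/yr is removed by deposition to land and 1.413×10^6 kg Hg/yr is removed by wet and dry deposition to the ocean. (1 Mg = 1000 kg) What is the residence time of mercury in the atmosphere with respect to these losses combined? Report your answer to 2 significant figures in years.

Convert the wet and dry deposition to the ocean flux: 1.413×10^6 kg Hg/yr = 1413 Mg Hg/yr.
Total removal = 1168 + 1413 = 2581.0 Mg Hg/yr.
τ = M / ΣF_out = 4670 / 2581.0 = 1.809 yr.

1.8 yr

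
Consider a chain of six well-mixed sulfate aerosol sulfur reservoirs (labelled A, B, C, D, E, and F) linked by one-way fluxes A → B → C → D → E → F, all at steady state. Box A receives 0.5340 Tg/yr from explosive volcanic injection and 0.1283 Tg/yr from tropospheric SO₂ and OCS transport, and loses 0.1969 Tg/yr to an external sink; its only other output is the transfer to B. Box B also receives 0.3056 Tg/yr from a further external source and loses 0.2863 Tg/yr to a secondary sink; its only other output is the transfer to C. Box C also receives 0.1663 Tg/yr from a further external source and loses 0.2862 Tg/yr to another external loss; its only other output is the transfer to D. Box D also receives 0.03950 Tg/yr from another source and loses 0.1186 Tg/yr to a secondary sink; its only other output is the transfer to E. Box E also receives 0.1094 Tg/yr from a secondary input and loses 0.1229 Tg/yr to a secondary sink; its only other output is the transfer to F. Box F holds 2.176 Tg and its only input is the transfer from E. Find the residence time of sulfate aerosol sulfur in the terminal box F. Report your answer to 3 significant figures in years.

Box A: F(A→B) = (0.5340 + 0.1283) − 0.1969 = 0.46540 Tg/yr.
Box B: F(B→C) = (0.46540 + 0.3056) − 0.2863 = 0.48470 Tg/yr.
Box C: F(C→D) = (0.48470 + 0.1663) − 0.2862 = 0.36480 Tg/yr.
Box D: F(D→E) = (0.36480 + 0.03950) − 0.1186 = 0.28570 Tg/yr.
Box E: F(E→F) = (0.28570 + 0.1094) − 0.1229 = 0.27220 Tg/yr.
Box F throughput = its input = 0.27220 Tg/yr; τ = 2.176 / 0.27220 = 7.994 yr.

7.99 yr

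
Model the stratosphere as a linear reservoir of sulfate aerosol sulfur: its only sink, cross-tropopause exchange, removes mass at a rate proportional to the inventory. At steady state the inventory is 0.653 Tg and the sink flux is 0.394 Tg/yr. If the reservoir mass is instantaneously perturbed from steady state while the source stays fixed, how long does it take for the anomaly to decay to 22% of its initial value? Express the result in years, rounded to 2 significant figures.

2.5 yr

For a linear reservoir the anomaly decays as exp(−t/τ) with τ = M/F = 0.653/0.394 = 1.657 yr.
exp(−t/τ) = 0.22 ⇒ t = −τ ln(0.22) = 1.657 × 1.514 = 2.509 yr.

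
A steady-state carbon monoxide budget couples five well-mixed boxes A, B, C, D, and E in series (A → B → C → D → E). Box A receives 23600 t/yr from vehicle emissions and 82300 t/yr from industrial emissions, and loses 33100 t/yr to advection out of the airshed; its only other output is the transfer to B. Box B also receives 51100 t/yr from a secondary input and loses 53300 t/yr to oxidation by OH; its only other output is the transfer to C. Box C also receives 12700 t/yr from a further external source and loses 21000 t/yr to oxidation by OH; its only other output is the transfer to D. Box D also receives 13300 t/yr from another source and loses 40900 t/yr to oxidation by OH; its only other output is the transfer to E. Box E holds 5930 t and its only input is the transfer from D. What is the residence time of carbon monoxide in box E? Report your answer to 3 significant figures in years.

0.171 yr

Box A: F(A→B) = (23600 + 82300) − 33100 = 72800 t/yr.
Box B: F(B→C) = (72800 + 51100) − 53300 = 70600 t/yr.
Box C: F(C→D) = (70600 + 12700) − 21000 = 62300 t/yr.
Box D: F(D→E) = (62300 + 13300) − 40900 = 34700 t/yr.
Box E throughput = its input = 34700 t/yr; τ = 5930 / 34700 = 0.1709 yr.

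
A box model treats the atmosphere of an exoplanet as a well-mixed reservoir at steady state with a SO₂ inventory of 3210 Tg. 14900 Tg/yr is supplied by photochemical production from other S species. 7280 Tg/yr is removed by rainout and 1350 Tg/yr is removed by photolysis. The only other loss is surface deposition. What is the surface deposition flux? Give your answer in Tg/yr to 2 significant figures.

6300 Tg/yr

At steady state ΣF_in = ΣF_out.
ΣF_in = 14900 Tg/yr.
Surface deposition flux = ΣF_in − (7280 + 1350) = 14900 − 8630 = 6270 Tg/yr.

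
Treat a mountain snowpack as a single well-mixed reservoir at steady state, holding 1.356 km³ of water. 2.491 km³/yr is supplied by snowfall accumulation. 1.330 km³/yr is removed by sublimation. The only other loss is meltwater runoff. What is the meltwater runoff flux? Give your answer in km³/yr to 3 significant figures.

1.16 km³/yr

At steady state ΣF_in = ΣF_out.
ΣF_in = 2.4910 km³/yr.
Meltwater runoff flux = ΣF_in − (1.330) = 2.4910 − 1.330 = 1.161 km³/yr.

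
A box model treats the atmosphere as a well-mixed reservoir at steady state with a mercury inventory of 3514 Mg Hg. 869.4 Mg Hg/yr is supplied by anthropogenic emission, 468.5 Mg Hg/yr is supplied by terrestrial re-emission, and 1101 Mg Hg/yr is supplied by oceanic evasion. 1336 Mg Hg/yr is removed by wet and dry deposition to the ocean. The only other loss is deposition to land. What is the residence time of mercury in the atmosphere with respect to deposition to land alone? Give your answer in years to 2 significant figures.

3.2 yr

At steady state ΣF_in = ΣF_out.
ΣF_in = 869.4 + 468.5 + 1101 = 2438.9 Mg Hg/yr.
Deposition to land flux = ΣF_in − (1336) = 2438.9 − 1336 = 1103 Mg Hg/yr.
τ = M / F = 3514 / 1103 = 3.186 yr.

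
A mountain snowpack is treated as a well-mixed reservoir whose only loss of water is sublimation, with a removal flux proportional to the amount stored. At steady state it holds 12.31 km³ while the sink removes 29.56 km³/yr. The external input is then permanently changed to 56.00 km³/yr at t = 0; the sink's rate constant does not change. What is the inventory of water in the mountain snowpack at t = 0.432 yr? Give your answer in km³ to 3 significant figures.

Residence time τ = M₀/F₀ = 0.4164 yr. The eventual steady state is M_∞ = M₀·(F₁/F₀) = 12.31 × 56.00/29.56 = 23.321 km³.
The anomaly ΔM(t) = M(t) − M_∞ decays as ΔM₀·e^(−t/τ) with ΔM₀ = 12.31 − 23.321 = −11.01 km³.
At t = 0.432 yr, e^(−t/τ) = e^(−1.037) = 0.3544, so ΔM = −3.902 km³ and M = 23.321 − 3.902 = 19.419 km³.

19.4 km³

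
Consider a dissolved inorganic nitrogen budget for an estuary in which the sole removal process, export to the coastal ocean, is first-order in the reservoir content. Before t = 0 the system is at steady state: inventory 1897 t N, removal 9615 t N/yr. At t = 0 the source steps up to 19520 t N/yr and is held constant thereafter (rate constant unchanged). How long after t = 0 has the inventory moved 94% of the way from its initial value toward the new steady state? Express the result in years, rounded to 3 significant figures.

τ = M₀/F₀ = 1897/9615 = 0.1973 yr.
The remaining gap fraction is e^(−t/τ); 94% covered ⇒ e^(−t/τ) = 0.0600.
t = −τ ln(0.0600) = 0.1973 × 2.813 = 0.5551 yr.

0.555 yr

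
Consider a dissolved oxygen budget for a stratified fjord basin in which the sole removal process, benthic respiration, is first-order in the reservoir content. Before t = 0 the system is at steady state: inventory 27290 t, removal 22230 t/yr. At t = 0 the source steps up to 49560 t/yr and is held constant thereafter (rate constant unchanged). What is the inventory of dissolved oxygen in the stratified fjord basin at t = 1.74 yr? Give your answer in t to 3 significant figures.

52700 t

Residence time τ = M₀/F₀ = 1.228 yr. The eventual steady state is M_∞ = M₀·(F₁/F₀) = 27290 × 49560/22230 = 60841 t.
The anomaly ΔM(t) = M(t) − M_∞ decays as ΔM₀·e^(−t/τ) with ΔM₀ = 27290 − 60841 = −33550 t.
At t = 1.74 yr, e^(−t/τ) = e^(−1.417) = 0.2423, so ΔM = −8131 t and M = 60841 − 8131 = 52710 t.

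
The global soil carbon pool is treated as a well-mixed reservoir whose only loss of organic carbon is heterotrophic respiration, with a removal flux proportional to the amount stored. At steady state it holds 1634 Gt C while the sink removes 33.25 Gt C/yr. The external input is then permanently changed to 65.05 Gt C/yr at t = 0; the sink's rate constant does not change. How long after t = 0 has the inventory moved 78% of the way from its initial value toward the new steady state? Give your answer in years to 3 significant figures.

τ = M₀/F₀ = 1634/33.25 = 49.14 yr.
The remaining gap fraction is e^(−t/τ); 78% covered ⇒ e^(−t/τ) = 0.220.
t = −τ ln(0.220) = 49.14 × 1.514 = 74.41 yr.

74.4 yr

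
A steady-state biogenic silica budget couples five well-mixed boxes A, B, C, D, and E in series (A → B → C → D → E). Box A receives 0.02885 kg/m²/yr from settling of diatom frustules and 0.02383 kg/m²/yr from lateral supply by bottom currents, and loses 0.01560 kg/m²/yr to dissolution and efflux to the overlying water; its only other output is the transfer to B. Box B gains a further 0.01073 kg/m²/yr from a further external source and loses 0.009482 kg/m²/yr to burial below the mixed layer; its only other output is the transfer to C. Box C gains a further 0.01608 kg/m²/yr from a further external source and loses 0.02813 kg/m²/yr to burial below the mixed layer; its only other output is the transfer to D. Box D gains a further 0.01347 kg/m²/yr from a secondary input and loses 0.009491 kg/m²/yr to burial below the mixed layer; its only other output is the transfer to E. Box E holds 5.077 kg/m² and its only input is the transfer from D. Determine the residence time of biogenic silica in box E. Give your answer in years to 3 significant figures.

168 yr

Box A: F(A→B) = (0.02885 + 0.02383) − 0.01560 = 0.037080 kg/m²/yr.
Box B: F(B→C) = (0.037080 + 0.01073) − 0.009482 = 0.038328 kg/m²/yr.
Box C: F(C→D) = (0.038328 + 0.01608) − 0.02813 = 0.026278 kg/m²/yr.
Box D: F(D→E) = (0.026278 + 0.01347) − 0.009491 = 0.030257 kg/m²/yr.
Box E throughput = its input = 0.030257 kg/m²/yr; τ = 5.077 / 0.030257 = 167.8 yr.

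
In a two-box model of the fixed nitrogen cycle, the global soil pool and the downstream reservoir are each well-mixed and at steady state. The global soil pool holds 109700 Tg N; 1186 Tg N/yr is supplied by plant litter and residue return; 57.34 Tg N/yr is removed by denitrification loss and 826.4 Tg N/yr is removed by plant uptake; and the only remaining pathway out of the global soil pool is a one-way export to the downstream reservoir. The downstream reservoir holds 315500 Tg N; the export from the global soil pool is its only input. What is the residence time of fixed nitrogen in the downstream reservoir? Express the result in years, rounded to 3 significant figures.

1040 yr

Balance the global soil pool: ΣF_in = 1186.0 Tg N/yr.
Export to the downstream reservoir = ΣF_in − (57.34 + 826.4) = 302.26 Tg N/yr.
At steady state the output of the downstream reservoir equals its input, 302.26 Tg N/yr.
τ = M / F = 315500 / 302.26 = 1044 yr.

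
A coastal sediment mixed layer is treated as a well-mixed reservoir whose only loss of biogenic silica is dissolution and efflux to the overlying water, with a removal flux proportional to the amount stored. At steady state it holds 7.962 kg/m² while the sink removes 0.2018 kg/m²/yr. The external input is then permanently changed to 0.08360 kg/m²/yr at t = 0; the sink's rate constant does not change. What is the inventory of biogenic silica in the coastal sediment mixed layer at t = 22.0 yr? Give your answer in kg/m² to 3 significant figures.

The sink rate constant is k = F₀/M₀ = 0.2018/7.962 = 0.02535 yr⁻¹.
Solving dM/dt = F₁ − kM with M(0) = M₀ gives M(t) = F₁/k + (M₀ − F₁/k)·e^(−kt).
F₁/k = 0.08360/0.02535 = 3.2984 kg/m²; kt = 0.02535 × 22.0 = 0.5576, e^(−kt) = 0.5726.
M(22.0) = 3.2984 + (7.962 − 3.2984) × 0.5726 = 3.2984 + 2.670 = 5.9687 kg/m².

5.97 kg/m²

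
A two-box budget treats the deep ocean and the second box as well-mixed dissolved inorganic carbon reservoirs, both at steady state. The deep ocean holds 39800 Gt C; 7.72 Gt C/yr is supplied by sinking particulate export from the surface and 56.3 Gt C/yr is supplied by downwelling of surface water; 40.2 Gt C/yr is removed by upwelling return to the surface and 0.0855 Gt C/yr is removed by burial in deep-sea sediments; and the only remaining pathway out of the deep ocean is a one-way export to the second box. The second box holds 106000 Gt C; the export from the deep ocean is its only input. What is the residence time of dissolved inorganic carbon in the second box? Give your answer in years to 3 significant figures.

4470 yr

Balance the deep ocean: ΣF_in = 7.72 + 56.3 = 64.020 Gt C/yr.
Export to the second box = ΣF_in − (40.2 + 0.0855) = 23.734 Gt C/yr.
At steady state the output of the second box equals its input, 23.734 Gt C/yr.
τ = M / F = 106000 / 23.734 = 4466 yr.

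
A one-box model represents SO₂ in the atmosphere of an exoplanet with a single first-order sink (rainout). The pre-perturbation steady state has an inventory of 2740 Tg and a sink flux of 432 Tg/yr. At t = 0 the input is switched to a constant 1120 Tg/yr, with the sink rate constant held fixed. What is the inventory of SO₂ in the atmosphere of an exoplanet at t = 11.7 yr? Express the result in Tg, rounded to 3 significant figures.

6410 Tg

τ = M₀/F₀ = 2740/432 = 6.343 yr; rate constant k = 1/τ.
New steady state M_∞ = F₁/k = F₁·τ = 1120 × 6.343 = 7103.7 Tg.
M(t) = M_∞ + (M₀ − M_∞)·e^(−t/τ); t/τ = 11.7/6.343 = 1.845, so e^(−t/τ) = 0.1581.
M(t) = 7103.7 − 4364 × 0.1581 = 6413.9 Tg.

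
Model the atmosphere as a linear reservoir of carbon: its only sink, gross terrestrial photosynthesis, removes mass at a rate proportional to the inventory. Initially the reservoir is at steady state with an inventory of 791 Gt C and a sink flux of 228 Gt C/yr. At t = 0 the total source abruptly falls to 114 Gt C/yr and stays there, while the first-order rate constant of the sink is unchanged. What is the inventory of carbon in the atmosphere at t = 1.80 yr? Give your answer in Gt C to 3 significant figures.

The sink rate constant is k = F₀/M₀ = 228/791 = 0.2882 yr⁻¹.
Solving dM/dt = F₁ − kM with M(0) = M₀ gives M(t) = F₁/k + (M₀ − F₁/k)·e^(−kt).
F₁/k = 114/0.2882 = 395.50 Gt C; kt = 0.2882 × 1.80 = 0.5188, e^(−kt) = 0.5952.
M(1.80) = 395.50 + (791 − 395.50) × 0.5952 = 395.50 + 235.4 = 630.91 Gt C.

631 Gt C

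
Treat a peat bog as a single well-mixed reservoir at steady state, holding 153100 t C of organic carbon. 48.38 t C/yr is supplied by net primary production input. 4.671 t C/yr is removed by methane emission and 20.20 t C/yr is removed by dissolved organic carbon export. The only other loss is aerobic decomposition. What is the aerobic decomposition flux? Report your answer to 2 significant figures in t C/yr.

24 t C/yr

At steady state ΣF_in = ΣF_out.
ΣF_in = 48.380 t C/yr.
Aerobic decomposition flux = ΣF_in − (4.671 + 20.20) = 48.380 − 24.87 = 23.51 t C/yr.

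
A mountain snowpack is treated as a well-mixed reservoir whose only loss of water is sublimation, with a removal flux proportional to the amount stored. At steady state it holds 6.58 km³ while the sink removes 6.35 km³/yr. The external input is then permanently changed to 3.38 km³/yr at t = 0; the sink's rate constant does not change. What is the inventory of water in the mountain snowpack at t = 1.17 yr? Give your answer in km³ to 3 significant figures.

4.50 km³

The sink rate constant is k = F₀/M₀ = 6.35/6.58 = 0.9650 yr⁻¹.
Solving dM/dt = F₁ − kM with M(0) = M₀ gives M(t) = F₁/k + (M₀ − F₁/k)·e^(−kt).
F₁/k = 3.38/0.9650 = 3.5024 km³; kt = 0.9650 × 1.17 = 1.129, e^(−kt) = 0.3233.
M(1.17) = 3.5024 + (6.58 − 3.5024) × 0.3233 = 3.5024 + 0.9951 = 4.4975 km³.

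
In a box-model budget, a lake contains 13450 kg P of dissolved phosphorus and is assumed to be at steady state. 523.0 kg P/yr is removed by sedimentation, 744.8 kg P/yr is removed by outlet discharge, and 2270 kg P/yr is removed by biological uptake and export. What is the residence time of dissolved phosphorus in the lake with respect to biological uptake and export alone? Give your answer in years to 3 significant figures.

Residence time with respect to a single sink: τ = M / F_sink.
τ = 13450 / 2270 = 5.925 yr.

5.93 yr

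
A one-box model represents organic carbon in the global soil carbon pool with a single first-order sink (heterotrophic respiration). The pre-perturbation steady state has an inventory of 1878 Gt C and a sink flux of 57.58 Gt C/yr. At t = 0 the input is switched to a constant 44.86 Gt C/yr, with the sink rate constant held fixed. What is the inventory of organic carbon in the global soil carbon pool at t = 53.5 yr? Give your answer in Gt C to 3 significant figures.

τ = M₀/F₀ = 1878/57.58 = 32.62 yr; rate constant k = 1/τ.
New steady state M_∞ = F₁/k = F₁·τ = 44.86 × 32.62 = 1463.1 Gt C.
M(t) = M_∞ + (M₀ − M_∞)·e^(−t/τ); t/τ = 53.5/32.62 = 1.640, so e^(−t/τ) = 0.1939.
M(t) = 1463.1 + 414.9 × 0.1939 = 1543.6 Gt C.

1540 Gt C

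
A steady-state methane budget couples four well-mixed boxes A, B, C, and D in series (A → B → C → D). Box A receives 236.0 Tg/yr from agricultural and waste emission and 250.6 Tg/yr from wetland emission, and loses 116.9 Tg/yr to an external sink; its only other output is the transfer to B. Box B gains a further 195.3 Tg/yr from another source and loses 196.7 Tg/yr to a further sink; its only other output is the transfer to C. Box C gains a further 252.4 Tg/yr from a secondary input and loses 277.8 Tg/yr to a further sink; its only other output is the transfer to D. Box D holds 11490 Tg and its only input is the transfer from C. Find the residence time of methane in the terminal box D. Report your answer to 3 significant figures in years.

Box A: F(A→B) = (236.0 + 250.6) − 116.9 = 369.70 Tg/yr.
Box B: F(B→C) = (369.70 + 195.3) − 196.7 = 368.30 Tg/yr.
Box C: F(C→D) = (368.30 + 252.4) − 277.8 = 342.90 Tg/yr.
Box D throughput = its input = 342.90 Tg/yr; τ = 11490 / 342.90 = 33.51 yr.

33.5 yr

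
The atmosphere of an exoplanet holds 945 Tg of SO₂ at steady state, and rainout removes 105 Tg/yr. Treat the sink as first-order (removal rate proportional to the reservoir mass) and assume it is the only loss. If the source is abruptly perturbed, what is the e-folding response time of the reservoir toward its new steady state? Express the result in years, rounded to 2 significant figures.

For a linear reservoir the response time equals the residence time τ = M/F.
τ = 945 / 105 = 9.000 yr.

9.0 yr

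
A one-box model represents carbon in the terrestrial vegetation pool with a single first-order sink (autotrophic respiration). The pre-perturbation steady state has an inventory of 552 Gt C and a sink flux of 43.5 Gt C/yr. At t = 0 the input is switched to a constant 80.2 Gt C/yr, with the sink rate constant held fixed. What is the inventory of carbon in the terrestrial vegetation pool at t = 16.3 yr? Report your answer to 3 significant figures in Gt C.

889 Gt C

τ = M₀/F₀ = 552/43.5 = 12.69 yr; rate constant k = 1/τ.
New steady state M_∞ = F₁/k = F₁·τ = 80.2 × 12.69 = 1017.7 Gt C.
M(t) = M_∞ + (M₀ − M_∞)·e^(−t/τ); t/τ = 16.3/12.69 = 1.285, so e^(−t/τ) = 0.2768.
M(t) = 1017.7 − 465.7 × 0.2768 = 888.81 Gt C.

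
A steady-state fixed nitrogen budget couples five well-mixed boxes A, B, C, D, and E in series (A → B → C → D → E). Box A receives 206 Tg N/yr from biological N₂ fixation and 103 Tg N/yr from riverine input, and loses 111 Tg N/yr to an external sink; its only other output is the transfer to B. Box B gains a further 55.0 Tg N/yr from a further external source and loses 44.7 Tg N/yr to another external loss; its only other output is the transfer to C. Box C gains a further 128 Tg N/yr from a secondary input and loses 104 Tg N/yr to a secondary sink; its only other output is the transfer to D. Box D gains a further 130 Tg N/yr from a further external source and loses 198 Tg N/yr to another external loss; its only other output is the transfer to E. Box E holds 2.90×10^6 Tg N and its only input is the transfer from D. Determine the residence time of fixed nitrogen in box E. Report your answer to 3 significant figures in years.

17700 yr

Box A: F(A→B) = (206 + 103) − 111 = 198.00 Tg N/yr.
Box B: F(B→C) = (198.00 + 55.0) − 44.7 = 208.30 Tg N/yr.
Box C: F(C→D) = (208.30 + 128) − 104 = 232.30 Tg N/yr.
Box D: F(D→E) = (232.30 + 130) − 198 = 164.30 Tg N/yr.
Box E throughput = its input = 164.30 Tg N/yr; τ = 2.90×10^6 / 164.30 = 17650 yr.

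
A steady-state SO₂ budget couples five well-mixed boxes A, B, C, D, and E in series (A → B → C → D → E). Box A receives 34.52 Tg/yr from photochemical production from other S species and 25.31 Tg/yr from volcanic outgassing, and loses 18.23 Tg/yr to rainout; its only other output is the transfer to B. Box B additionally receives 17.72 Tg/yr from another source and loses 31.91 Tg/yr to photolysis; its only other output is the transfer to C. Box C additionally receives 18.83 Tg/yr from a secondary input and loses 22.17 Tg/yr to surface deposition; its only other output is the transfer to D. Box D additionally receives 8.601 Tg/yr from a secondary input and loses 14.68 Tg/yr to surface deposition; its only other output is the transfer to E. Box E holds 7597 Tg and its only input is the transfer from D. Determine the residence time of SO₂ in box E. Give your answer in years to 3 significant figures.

422 yr

Box A: F(A→B) = (34.52 + 25.31) − 18.23 = 41.600 Tg/yr.
Box B: F(B→C) = (41.600 + 17.72) − 31.91 = 27.410 Tg/yr.
Box C: F(C→D) = (27.410 + 18.83) − 22.17 = 24.070 Tg/yr.
Box D: F(D→E) = (24.070 + 8.601) − 14.68 = 17.991 Tg/yr.
Box E throughput = its input = 17.991 Tg/yr; τ = 7597 / 17.991 = 422.3 yr.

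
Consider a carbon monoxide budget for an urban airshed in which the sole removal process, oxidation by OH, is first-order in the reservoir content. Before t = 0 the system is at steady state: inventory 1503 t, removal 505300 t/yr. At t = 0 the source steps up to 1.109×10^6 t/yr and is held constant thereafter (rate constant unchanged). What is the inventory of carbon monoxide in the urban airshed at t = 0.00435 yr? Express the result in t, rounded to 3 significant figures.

2880 t

Residence time τ = M₀/F₀ = 0.002974 yr. The eventual steady state is M_∞ = M₀·(F₁/F₀) = 1503 × 1.109×10^6/505300 = 3298.7 t.
The anomaly ΔM(t) = M(t) − M_∞ decays as ΔM₀·e^(−t/τ) with ΔM₀ = 1503 − 3298.7 = −1796 t.
At t = 0.00435 yr, e^(−t/τ) = e^(−1.462) = 0.2317, so ΔM = −416.0 t and M = 3298.7 − 416.0 = 2882.7 t.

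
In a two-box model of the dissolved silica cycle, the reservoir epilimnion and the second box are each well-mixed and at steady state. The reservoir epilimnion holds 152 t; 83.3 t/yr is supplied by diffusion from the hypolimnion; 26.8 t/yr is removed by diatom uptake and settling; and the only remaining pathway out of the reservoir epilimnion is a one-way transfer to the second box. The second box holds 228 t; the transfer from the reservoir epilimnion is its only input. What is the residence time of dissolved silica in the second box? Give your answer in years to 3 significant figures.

Balance the reservoir epilimnion: ΣF_in = 83.300 t/yr.
Transfer to the second box = ΣF_in − (26.8) = 56.500 t/yr.
At steady state the output of the second box equals its input, 56.500 t/yr.
τ = M / F = 228 / 56.500 = 4.035 yr.

4.04 yr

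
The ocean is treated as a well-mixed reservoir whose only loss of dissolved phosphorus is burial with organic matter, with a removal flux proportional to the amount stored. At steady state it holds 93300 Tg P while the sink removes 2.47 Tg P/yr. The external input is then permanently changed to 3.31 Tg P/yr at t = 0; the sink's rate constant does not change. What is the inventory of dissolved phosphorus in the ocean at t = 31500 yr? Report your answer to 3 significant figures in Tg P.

The sink rate constant is k = F₀/M₀ = 2.47/93300 = 2.647×10^-5 yr⁻¹.
Solving dM/dt = F₁ − kM with M(0) = M₀ gives M(t) = F₁/k + (M₀ − F₁/k)·e^(−kt).
F₁/k = 3.31/2.647×10^-5 = 125030 Tg P; kt = 2.647×10^-5 × 31500 = 0.8339, e^(−kt) = 0.4343.
M(31500) = 125030 + (93300 − 125030) × 0.4343 = 125030 − 13780 = 111250 Tg P.

111000 Tg P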